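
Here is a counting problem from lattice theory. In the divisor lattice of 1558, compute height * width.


Height = length of longest chain minus 1; width = size of largest antichain.
A maximum chain: 1 | 41 | 779 | 1558  (height 3).
A maximum antichain: {2, 19, 41}  (width 3).
Product = 3 * 3 = 9


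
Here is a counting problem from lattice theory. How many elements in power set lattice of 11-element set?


Power set = 2^n.
2^11 = 2048


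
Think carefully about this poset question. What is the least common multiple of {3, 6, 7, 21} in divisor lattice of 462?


In a divisor lattice, join = lcm (least common multiple).
Compute lcm iteratively: start with first element, then lcm(current, next).
Elements: [3, 6, 7, 21]
lcm(3,6) = 6
lcm(6,7) = 42
lcm(42,21) = 42
Final lcm = 42


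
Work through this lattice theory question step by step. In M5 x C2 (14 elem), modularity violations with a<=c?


Modular law: if a <= c then a v (b ^ c) = (a v b) ^ c.
Check all triples (a,b,c) with a <= c among 14 elements.
This lattice is modular (diamonds M_m and their chain-products are modular).
Total violating triples: 0


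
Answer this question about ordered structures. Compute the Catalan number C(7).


C(n) = C(2n, n) / (n+1).
C(14, 7) = 3432
C(7) = 3432 / 8 = 429


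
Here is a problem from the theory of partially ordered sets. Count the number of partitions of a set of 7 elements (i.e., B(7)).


B(n) = number of set partitions of an n-element set.
B(n) satisfies the recurrence: B(n+1) = sum_k C(n,k)*B(k).
B(7) = 877


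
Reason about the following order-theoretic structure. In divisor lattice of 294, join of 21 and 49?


In a divisor lattice, join = lcm (least common multiple).
gcd(21,49) = 7
lcm(21,49) = 21*49/gcd = 1029/7 = 147


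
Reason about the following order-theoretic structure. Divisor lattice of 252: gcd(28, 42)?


Meet=gcd.
gcd(28,42)=14


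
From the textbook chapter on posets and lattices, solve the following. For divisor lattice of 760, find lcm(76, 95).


In a divisor lattice, join = lcm (least common multiple).
Compute lcm iteratively: start with first element, then lcm(current, next).
Elements: [76, 95]
lcm(76,95) = 380
Final lcm = 380


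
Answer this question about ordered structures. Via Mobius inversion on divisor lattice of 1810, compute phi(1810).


phi(n) = n * prod_{p|n} (1 - 1/p).
Prime divisors of 1810: [2, 5, 181]
phi(1810) = 1810 * (1 - 1/2) * (1 - 1/5) * (1 - 1/181)
phi(1810) = 720


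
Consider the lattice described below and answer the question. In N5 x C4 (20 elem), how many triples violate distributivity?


Distributive law: a ^ (b v c) = (a ^ b) v (a ^ c).
Check all 20^3 = 8000 ordered triples (a,b,c).
  e.g. a=(b,0), b=(a,0), c=(c,0): lhs=(b,0) != rhs=(a,0)
  e.g. a=(b,0), b=(a,0), c=(c,1): lhs=(b,0) != rhs=(a,0)
Total violating triples: 128


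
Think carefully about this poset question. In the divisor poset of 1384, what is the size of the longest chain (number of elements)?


A chain is a totally ordered subset; we count the number of elements in a maximum chain.
Compute, for each element x, the size of the longest chain ending at x:
  1: 1
  2: 2
  173: 2
  4: 3
  8: 4
  346: 3
  ...
A maximum chain: 1 < 2 < 4 < 8 < 1384
Number of elements in the longest chain: 5


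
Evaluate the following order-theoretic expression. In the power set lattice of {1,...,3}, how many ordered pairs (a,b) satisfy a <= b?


The order relation is {(a,b) : a <= b}, reflexive so it includes (a,a).
Examples: ({},{}), ({},{1,2}), ({},{1,2,3}), ({},{1,3}), ({},{1}), ...
Total ordered pairs: 27


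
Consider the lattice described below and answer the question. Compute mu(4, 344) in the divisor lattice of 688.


In a divisor lattice, mu(a,b) = mu(b/a) where mu is the classical Mobius function.
b/a = 344/4 = 86
Prime factorization of 86: primes [2, 43]
86 is squarefree with 2 prime factor(s), so mu(86) = (-1)^2 = 1


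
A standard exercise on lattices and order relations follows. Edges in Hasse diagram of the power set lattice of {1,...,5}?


A cover relation a -< b holds when a < b with no c strictly between.
Cover relations:
  {} -< {1}
  {} -< {2}
  {} -< {3}
  {} -< {4}
  {} -< {5}
  {1} -< {1,2}
  {1} -< {1,3}
  {1} -< {1,4}
  ...72 more
Total: 80


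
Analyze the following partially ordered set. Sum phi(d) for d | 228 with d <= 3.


Divisors of 228 up to 3: [1, 2, 3]
phi values: [1, 1, 2]
Sum = 4


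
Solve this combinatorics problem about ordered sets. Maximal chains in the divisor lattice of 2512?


A maximal chain goes from the minimum element to a maximal element via cover relations.
Counting all min-to-max paths in the cover graph.
Total maximal chains: 5


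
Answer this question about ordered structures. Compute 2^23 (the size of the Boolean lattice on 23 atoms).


Power set = 2^n.
2^23 = 8388608


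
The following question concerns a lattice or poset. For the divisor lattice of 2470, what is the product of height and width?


Height = length of longest chain minus 1; width = size of largest antichain.
A maximum chain: 1 | 19 | 247 | 1235 | 2470  (height 4).
A maximum antichain: {10, 26, 38, 65, 95, 247}  (width 6).
Product = 4 * 6 = 24


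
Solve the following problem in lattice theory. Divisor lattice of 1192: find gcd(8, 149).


In a divisor lattice, meet = gcd (greatest common divisor).
By Euclidean algorithm or factoring: gcd(8,149) = 1


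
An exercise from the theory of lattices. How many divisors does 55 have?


Divisors of 55: [1, 5, 11, 55]
Count: 4


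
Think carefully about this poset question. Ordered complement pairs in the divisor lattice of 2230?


Complement pair (a,b): a meet b = bottom, a join b = top.
Here: gcd(a,b)=1 and lcm(a,b)=2230, i.e. a*b=2230 with a,b coprime.
Pairs found: (1,2230), (2,1115), (5,446), (10,223), ... (4 more)
Total ordered pairs: 8


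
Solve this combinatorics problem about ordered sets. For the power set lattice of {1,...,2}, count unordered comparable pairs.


A comparable pair {a,b} has a < b or b < a in the order.
Count unordered pairs where one element is strictly below the other.
Examples: {{},{1}}, {{},{2}}, {{},{1,2}}, {{1},{1,2}}, ...
Total comparable pairs: 5


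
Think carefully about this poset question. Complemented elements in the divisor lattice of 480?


An element a is complemented if some b has a meet b = bottom, a join b = top.
a is complemented iff gcd(a, n/a)=1, i.e. a is a unitary divisor of 480.
Complemented elements: 1, 3, 5, 15, 32, 96, ... (2 more)
Count: 8


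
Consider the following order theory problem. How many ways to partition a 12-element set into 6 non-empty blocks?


S(n,k) = k*S(n-1,k) + S(n-1,k-1).
S(11,6) = 179487, S(11,5) = 246730
S(12,6) = 6*179487 + 246730 = 1076922 + 246730
S(12,6) = 1323652


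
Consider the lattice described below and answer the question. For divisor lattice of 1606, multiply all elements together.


Divisors of 1606: [1, 2, 11, 22, 73, 146, 803, 1606]
Product = n^(d(n)/2) = 1606^(8/2)
Product = 6652458343696


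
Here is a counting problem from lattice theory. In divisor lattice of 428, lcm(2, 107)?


Join=lcm.
gcd(2,107)=1
lcm=214


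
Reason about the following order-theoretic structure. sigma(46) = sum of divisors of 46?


sigma(n) = sum of divisors.
Divisors of 46: [1, 2, 23, 46]
Sum = 72


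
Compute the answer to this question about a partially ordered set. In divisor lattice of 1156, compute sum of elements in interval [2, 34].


Interval [2,34] in divisors of 1156: [2, 34]
Sum = 36


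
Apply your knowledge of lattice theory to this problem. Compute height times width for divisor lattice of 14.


Height = length of longest chain minus 1; width = size of largest antichain.
A maximum chain: 1 | 7 | 14  (height 2).
A maximum antichain: {2, 7}  (width 2).
Product = 2 * 2 = 4


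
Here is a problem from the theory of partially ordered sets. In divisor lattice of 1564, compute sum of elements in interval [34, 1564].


Interval [34,1564] in divisors of 1564: [34, 68, 782, 1564]
Sum = 2448


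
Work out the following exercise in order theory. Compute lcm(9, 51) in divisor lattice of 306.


In a divisor lattice, join = lcm (least common multiple).
gcd(9,51) = 3
lcm(9,51) = 9*51/gcd = 459/3 = 153


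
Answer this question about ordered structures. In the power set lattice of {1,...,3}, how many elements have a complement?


An element a is complemented if some b has a meet b = bottom, a join b = top.
every subset A has complement S\A, so all elements are complemented.
Complemented elements: {}, {1}, {2}, {3}, {1,2}, {1,3}, ... (2 more)
Count: 8


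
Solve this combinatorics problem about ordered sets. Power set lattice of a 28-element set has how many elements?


Power set = 2^n.
2^28 = 268435456


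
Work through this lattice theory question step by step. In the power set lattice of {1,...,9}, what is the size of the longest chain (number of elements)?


A chain is a totally ordered subset; we count the number of elements in a maximum chain.
Compute, for each element x, the size of the longest chain ending at x:
  {}: 1
  {1}: 2
  {2}: 2
  {3}: 2
  {4}: 2
  {5}: 2
  ...
A maximum chain: {} < {1} < {1,2} < {1,2,3} < {1,2,3,4} < {1,2,3,4,5} < {1,2,3,4,5,6} < {1,2,3,4,5,6,7} < {1,2,3,4,5,6,7,8} < {1,2,3,4,5,6,7,8,9}
Number of elements in the longest chain: 10


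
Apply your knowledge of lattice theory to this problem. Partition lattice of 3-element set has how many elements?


B(n) = number of set partitions of an n-element set.
B(n) satisfies the recurrence: B(n+1) = sum_k C(n,k)*B(k).
B(3) = 5


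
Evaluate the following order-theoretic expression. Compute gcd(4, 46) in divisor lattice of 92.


In a divisor lattice, meet = gcd (greatest common divisor).
By Euclidean algorithm or factoring: gcd(4,46) = 2


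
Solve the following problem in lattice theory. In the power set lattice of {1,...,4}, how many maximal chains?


A maximal chain goes from the minimum element to a maximal element via cover relations.
Counting all min-to-max paths in the cover graph.
Total maximal chains: 24


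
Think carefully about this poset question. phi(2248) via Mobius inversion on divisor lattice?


phi(n) = n * prod_{p|n} (1 - 1/p).
Prime divisors of 2248: [2, 281]
phi(2248) = 2248 * (1 - 1/2) * (1 - 1/281)
phi(2248) = 1120


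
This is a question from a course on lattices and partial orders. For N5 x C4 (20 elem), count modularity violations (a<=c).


Modular law: if a <= c then a v (b ^ c) = (a v b) ^ c.
Check all triples (a,b,c) with a <= c among 20 elements.
  e.g. a=(a,0), b=(c,0), c=(b,0): lhs=(a,0) != rhs=(b,0)
  e.g. a=(a,0), b=(c,1), c=(b,0): lhs=(a,0) != rhs=(b,0)
Total violating triples: 40


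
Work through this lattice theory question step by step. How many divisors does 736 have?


Divisors of 736: [1, 2, 4, 8, 16, 23, 32, 46, 92, 184, 368, 736]
Count: 12


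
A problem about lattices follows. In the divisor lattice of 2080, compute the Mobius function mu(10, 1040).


In a divisor lattice, mu(a,b) = mu(b/a) where mu is the classical Mobius function.
b/a = 1040/10 = 104
Prime factorization of 104: primes [2, 13]
104 is not squarefree, so mu(104) = 0


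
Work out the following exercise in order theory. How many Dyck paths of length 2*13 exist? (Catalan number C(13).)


C(n) = C(2n, n) / (n+1).
C(26, 13) = 10400600
C(13) = 10400600 / 14 = 742900


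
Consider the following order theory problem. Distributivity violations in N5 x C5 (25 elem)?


Distributive law: a ^ (b v c) = (a ^ b) v (a ^ c).
Check all 25^3 = 15625 ordered triples (a,b,c).
  e.g. a=(b,0), b=(a,0), c=(c,0): lhs=(b,0) != rhs=(a,0)
  e.g. a=(b,0), b=(a,0), c=(c,1): lhs=(b,0) != rhs=(a,0)
Total violating triples: 250


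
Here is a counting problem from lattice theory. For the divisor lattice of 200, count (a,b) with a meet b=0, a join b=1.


Complement pair (a,b): a meet b = bottom, a join b = top.
Here: gcd(a,b)=1 and lcm(a,b)=200, i.e. a*b=200 with a,b coprime.
Pairs found: (1,200), (8,25), (25,8), (200,1)
Total ordered pairs: 4


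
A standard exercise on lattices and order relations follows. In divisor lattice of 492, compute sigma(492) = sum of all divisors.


sigma(n) = sum of divisors.
Divisors of 492: [1, 2, 3, 4, 6, 12, 41, 82, 123, 164, 246, 492]
Sum = 1176


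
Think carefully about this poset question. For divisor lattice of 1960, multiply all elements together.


Divisors of 1960: [1, 2, 4, 5, 7, 8, 10, 14, 20, 28, 35, 40, 49, 56, 70, 98, 140, 196, 245, 280, 392, 490, 980, 1960]
Product = n^(d(n)/2) = 1960^(24/2)
Product = 3214199700417740936751087616000000000000


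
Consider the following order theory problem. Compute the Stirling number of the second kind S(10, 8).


S(n,k) = k*S(n-1,k) + S(n-1,k-1).
S(9,8) = 36, S(9,7) = 462
S(10,8) = 8*36 + 462 = 288 + 462
S(10,8) = 750


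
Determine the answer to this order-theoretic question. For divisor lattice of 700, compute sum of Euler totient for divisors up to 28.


Divisors of 700 up to 28: [1, 2, 4, 5, 7, 10, 14, 20, 25, 28]
phi values: [1, 1, 2, 4, 6, 4, 6, 8, 20, 12]
Sum = 64


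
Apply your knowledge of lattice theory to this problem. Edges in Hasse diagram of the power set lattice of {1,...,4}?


A cover relation a -< b holds when a < b with no c strictly between.
Cover relations:
  {} -< {1}
  {} -< {2}
  {} -< {3}
  {} -< {4}
  {1} -< {1,2}
  {1} -< {1,3}
  {1} -< {1,4}
  {2} -< {1,2}
  ...24 more
Total: 32


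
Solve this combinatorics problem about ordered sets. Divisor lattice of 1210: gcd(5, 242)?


Meet=gcd.
gcd(5,242)=1


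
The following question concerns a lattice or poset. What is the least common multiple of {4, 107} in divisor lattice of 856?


In a divisor lattice, join = lcm (least common multiple).
Compute lcm iteratively: start with first element, then lcm(current, next).
Elements: [4, 107]
lcm(4,107) = 428
Final lcm = 428


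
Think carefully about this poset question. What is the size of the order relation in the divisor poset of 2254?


The order relation is {(a,b) : a <= b}, reflexive so it includes (a,a).
Examples: (1,1), (1,1127), (1,14), (1,161), (1,2), ...
Total ordered pairs: 54


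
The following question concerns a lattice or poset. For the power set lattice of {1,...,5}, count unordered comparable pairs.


A comparable pair {a,b} has a < b or b < a in the order.
Count unordered pairs where one element is strictly below the other.
Examples: {{},{1}}, {{},{2}}, {{},{3}}, {{},{4}}, ...
Total comparable pairs: 211


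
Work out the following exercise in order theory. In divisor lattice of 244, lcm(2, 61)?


Join=lcm.
gcd(2,61)=1
lcm=122


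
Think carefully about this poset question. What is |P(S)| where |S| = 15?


Power set = 2^n.
2^15 = 32768


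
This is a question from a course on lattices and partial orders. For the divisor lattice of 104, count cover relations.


A cover relation a -< b holds when a < b with no c strictly between.
Cover relations:
  1 -< 2
  1 -< 13
  2 -< 4
  2 -< 26
  4 -< 8
  4 -< 52
  8 -< 104
  13 -< 26
  ...2 more
Total: 10


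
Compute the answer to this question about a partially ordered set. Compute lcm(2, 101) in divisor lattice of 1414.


In a divisor lattice, join = lcm (least common multiple).
gcd(2,101) = 1
lcm(2,101) = 2*101/gcd = 202/1 = 202


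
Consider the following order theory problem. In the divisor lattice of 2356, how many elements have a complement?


An element a is complemented if some b has a meet b = bottom, a join b = top.
a is complemented iff gcd(a, n/a)=1, i.e. a is a unitary divisor of 2356.
Complemented elements: 1, 4, 19, 31, 76, 124, ... (2 more)
Count: 8


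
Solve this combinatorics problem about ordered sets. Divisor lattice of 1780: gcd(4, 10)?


Meet=gcd.
gcd(4,10)=2


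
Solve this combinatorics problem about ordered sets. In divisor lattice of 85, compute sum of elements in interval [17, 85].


Interval [17,85] in divisors of 85: [17, 85]
Sum = 102


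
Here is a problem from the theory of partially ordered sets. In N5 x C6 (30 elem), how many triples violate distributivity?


Distributive law: a ^ (b v c) = (a ^ b) v (a ^ c).
Check all 30^3 = 27000 ordered triples (a,b,c).
  e.g. a=(b,0), b=(a,0), c=(c,0): lhs=(b,0) != rhs=(a,0)
  e.g. a=(b,0), b=(a,0), c=(c,1): lhs=(b,0) != rhs=(a,0)
Total violating triples: 432


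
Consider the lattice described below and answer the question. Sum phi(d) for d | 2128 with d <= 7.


Divisors of 2128 up to 7: [1, 2, 4, 7]
phi values: [1, 1, 2, 6]
Sum = 10


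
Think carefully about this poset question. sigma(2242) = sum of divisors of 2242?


sigma(n) = sum of divisors.
Divisors of 2242: [1, 2, 19, 38, 59, 118, 1121, 2242]
Sum = 3600


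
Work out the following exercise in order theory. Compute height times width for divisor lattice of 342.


Height = length of longest chain minus 1; width = size of largest antichain.
A maximum chain: 1 | 19 | 57 | 171 | 342  (height 4).
A maximum antichain: {6, 9, 38, 57}  (width 4).
Product = 4 * 4 = 16


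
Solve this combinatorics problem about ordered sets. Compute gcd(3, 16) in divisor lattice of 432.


In a divisor lattice, meet = gcd (greatest common divisor).
By Euclidean algorithm or factoring: gcd(3,16) = 1


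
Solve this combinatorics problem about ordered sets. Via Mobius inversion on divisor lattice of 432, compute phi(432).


phi(n) = n * prod_{p|n} (1 - 1/p).
Prime divisors of 432: [2, 3]
phi(432) = 432 * (1 - 1/2) * (1 - 1/3)
phi(432) = 144


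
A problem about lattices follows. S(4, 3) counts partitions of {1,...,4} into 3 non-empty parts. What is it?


S(n,k) = k*S(n-1,k) + S(n-1,k-1).
S(3,3) = 1, S(3,2) = 3
S(4,3) = 3*1 + 3 = 3 + 3
S(4,3) = 6


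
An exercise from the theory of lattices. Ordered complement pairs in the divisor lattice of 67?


Complement pair (a,b): a meet b = bottom, a join b = top.
Here: gcd(a,b)=1 and lcm(a,b)=67, i.e. a*b=67 with a,b coprime.
Pairs found: (1,67), (67,1)
Total ordered pairs: 2


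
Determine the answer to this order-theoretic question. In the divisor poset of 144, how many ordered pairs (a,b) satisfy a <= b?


The order relation is {(a,b) : a <= b}, reflexive so it includes (a,a).
Examples: (1,1), (1,12), (1,144), (1,16), (1,18), ...
Total ordered pairs: 90


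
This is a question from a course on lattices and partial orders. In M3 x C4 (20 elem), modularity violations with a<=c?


Modular law: if a <= c then a v (b ^ c) = (a v b) ^ c.
Check all triples (a,b,c) with a <= c among 20 elements.
This lattice is modular (diamonds M_m and their chain-products are modular).
Total violating triples: 0


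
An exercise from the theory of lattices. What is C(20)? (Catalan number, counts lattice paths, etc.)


C(n) = C(2n, n) / (n+1).
C(40, 20) = 137846528820
C(20) = 137846528820 / 21 = 6564120420


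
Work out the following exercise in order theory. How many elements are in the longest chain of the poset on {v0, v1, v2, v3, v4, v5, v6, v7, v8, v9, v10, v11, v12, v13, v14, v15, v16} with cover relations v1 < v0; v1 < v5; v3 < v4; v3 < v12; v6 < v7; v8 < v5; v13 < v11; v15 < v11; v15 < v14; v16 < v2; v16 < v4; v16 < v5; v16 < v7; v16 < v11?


A chain is a totally ordered subset; we count the number of elements in a maximum chain.
Compute, for each element x, the size of the longest chain ending at x:
  v1: 1
  v3: 1
  v6: 1
  v8: 1
  v9: 1
  v10: 1
  ...
A maximum chain: v1 < v0
Number of elements in the longest chain: 2


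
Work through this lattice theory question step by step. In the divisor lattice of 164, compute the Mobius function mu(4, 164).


In a divisor lattice, mu(a,b) = mu(b/a) where mu is the classical Mobius function.
b/a = 164/4 = 41
Prime factorization of 41: primes [41]
41 is squarefree with 1 prime factor(s), so mu(41) = (-1)^1 = -1


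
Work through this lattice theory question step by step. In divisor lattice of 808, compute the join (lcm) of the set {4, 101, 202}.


In a divisor lattice, join = lcm (least common multiple).
Compute lcm iteratively: start with first element, then lcm(current, next).
Elements: [4, 101, 202]
lcm(4,101) = 404
lcm(404,202) = 404
Final lcm = 404


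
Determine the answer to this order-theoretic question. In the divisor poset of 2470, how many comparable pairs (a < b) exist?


A comparable pair {a,b} has a < b or b < a in the order.
Count unordered pairs where one element is strictly below the other.
Examples: {1,2}, {1,5}, {1,10}, {1,13}, ...
Total comparable pairs: 65


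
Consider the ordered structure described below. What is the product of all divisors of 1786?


Divisors of 1786: [1, 2, 19, 38, 47, 94, 893, 1786]
Product = n^(d(n)/2) = 1786^(8/2)
Product = 10174798521616


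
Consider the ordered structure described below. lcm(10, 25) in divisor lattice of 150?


Join=lcm.
gcd(10,25)=5
lcm=50


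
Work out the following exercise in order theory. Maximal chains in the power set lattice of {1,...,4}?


A maximal chain goes from the minimum element to a maximal element via cover relations.
Counting all min-to-max paths in the cover graph.
Total maximal chains: 24


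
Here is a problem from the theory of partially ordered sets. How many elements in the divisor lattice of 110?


Divisors of 110: [1, 2, 5, 10, 11, 22, 55, 110]
Count: 8


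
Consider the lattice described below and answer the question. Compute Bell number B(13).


B(n) = number of set partitions of an n-element set.
B(n) satisfies the recurrence: B(n+1) = sum_k C(n,k)*B(k).
B(13) = 27644437


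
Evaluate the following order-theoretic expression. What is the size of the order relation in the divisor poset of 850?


The order relation is {(a,b) : a <= b}, reflexive so it includes (a,a).
Examples: (1,1), (1,10), (1,17), (1,170), (1,2), ...
Total ordered pairs: 54


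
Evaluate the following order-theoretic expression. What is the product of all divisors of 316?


Divisors of 316: [1, 2, 4, 79, 158, 316]
Product = n^(d(n)/2) = 316^(6/2)
Product = 31554496


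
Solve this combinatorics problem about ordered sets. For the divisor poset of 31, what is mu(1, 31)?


In a divisor lattice, mu(a,b) = mu(b/a) where mu is the classical Mobius function.
b/a = 31/1 = 31
Prime factorization of 31: primes [31]
31 is squarefree with 1 prime factor(s), so mu(31) = (-1)^1 = -1


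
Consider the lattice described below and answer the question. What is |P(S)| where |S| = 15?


Power set = 2^n.
2^15 = 32768


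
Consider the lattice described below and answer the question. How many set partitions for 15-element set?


B(n) = number of set partitions of an n-element set.
B(n) satisfies the recurrence: B(n+1) = sum_k C(n,k)*B(k).
B(15) = 1382958545


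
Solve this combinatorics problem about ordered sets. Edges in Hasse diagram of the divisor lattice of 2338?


A cover relation a -< b holds when a < b with no c strictly between.
Cover relations:
  1 -< 2
  1 -< 7
  1 -< 167
  2 -< 14
  2 -< 334
  7 -< 14
  7 -< 1169
  14 -< 2338
  ...4 more
Total: 12


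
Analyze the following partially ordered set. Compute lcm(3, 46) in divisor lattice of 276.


In a divisor lattice, join = lcm (least common multiple).
gcd(3,46) = 1
lcm(3,46) = 3*46/gcd = 138/1 = 138


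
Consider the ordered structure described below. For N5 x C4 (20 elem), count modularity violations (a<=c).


Modular law: if a <= c then a v (b ^ c) = (a v b) ^ c.
Check all triples (a,b,c) with a <= c among 20 elements.
  e.g. a=(a,0), b=(c,0), c=(b,0): lhs=(a,0) != rhs=(b,0)
  e.g. a=(a,0), b=(c,1), c=(b,0): lhs=(a,0) != rhs=(b,0)
Total violating triples: 40


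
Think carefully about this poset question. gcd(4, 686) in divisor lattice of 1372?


Meet=gcd.
gcd(4,686)=2


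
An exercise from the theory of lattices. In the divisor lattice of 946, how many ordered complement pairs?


Complement pair (a,b): a meet b = bottom, a join b = top.
Here: gcd(a,b)=1 and lcm(a,b)=946, i.e. a*b=946 with a,b coprime.
Pairs found: (1,946), (2,473), (11,86), (22,43), ... (4 more)
Total ordered pairs: 8


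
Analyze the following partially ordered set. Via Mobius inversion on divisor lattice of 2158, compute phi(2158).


phi(n) = n * prod_{p|n} (1 - 1/p).
Prime divisors of 2158: [2, 13, 83]
phi(2158) = 2158 * (1 - 1/2) * (1 - 1/13) * (1 - 1/83)
phi(2158) = 984


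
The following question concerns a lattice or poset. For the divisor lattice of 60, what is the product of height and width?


Height = length of longest chain minus 1; width = size of largest antichain.
A maximum chain: 1 | 5 | 15 | 30 | 60  (height 4).
A maximum antichain: {4, 6, 10, 15}  (width 4).
Product = 4 * 4 = 16


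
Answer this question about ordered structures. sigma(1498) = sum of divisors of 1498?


sigma(n) = sum of divisors.
Divisors of 1498: [1, 2, 7, 14, 107, 214, 749, 1498]
Sum = 2592


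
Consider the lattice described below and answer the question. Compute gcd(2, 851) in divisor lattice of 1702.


In a divisor lattice, meet = gcd (greatest common divisor).
By Euclidean algorithm or factoring: gcd(2,851) = 1


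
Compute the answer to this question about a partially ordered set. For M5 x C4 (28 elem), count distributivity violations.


Distributive law: a ^ (b v c) = (a ^ b) v (a ^ c).
Check all 28^3 = 21952 ordered triples (a,b,c).
  e.g. a=(a1,0), b=(a2,0), c=(a3,0): lhs=(a1,0) != rhs=(0,0)
  e.g. a=(a1,0), b=(a2,0), c=(a3,1): lhs=(a1,0) != rhs=(0,0)
Total violating triples: 3840


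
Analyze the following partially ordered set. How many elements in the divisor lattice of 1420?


Divisors of 1420: [1, 2, 4, 5, 10, 20, 71, 142, 284, 355, 710, 1420]
Count: 12


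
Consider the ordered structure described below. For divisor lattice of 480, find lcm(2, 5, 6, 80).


In a divisor lattice, join = lcm (least common multiple).
Compute lcm iteratively: start with first element, then lcm(current, next).
Elements: [2, 5, 6, 80]
lcm(2,5) = 10
lcm(10,6) = 30
lcm(30,80) = 240
Final lcm = 240


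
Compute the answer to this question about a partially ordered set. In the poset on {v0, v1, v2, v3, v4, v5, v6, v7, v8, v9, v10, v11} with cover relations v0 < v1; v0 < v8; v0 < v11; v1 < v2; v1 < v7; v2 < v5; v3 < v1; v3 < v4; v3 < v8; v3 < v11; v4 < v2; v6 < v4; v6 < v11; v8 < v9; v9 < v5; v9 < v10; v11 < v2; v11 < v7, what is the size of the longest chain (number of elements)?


A chain is a totally ordered subset; we count the number of elements in a maximum chain.
Compute, for each element x, the size of the longest chain ending at x:
  v0: 1
  v3: 1
  v6: 1
  v1: 2
  v4: 2
  v8: 2
  ...
A maximum chain: v0 < v1 < v2 < v5
Number of elements in the longest chain: 4


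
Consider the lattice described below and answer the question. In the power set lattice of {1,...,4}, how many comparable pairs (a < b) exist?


A comparable pair {a,b} has a < b or b < a in the order.
Count unordered pairs where one element is strictly below the other.
Examples: {{},{1}}, {{},{2}}, {{},{3}}, {{},{4}}, ...
Total comparable pairs: 65


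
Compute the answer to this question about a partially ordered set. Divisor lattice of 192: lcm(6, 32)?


Join=lcm.
gcd(6,32)=2
lcm=96


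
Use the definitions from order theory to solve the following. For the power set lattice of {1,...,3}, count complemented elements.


An element a is complemented if some b has a meet b = bottom, a join b = top.
every subset A has complement S\A, so all elements are complemented.
Complemented elements: {}, {1}, {2}, {3}, {1,2}, {1,3}, ... (2 more)
Count: 8


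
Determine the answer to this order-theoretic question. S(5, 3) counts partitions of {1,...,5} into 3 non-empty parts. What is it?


S(n,k) = k*S(n-1,k) + S(n-1,k-1).
S(4,3) = 6, S(4,2) = 7
S(5,3) = 3*6 + 7 = 18 + 7
S(5,3) = 25


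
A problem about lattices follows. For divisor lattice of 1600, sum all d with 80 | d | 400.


Interval [80,400] in divisors of 1600: [80, 400]
Sum = 480


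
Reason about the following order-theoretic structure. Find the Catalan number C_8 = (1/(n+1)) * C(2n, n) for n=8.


C(n) = C(2n, n) / (n+1).
C(16, 8) = 12870
C(8) = 12870 / 9 = 1430


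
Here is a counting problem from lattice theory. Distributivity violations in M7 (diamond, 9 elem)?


Distributive law: a ^ (b v c) = (a ^ b) v (a ^ c).
Check all 9^3 = 729 ordered triples (a,b,c).
  e.g. a=a1, b=a2, c=a3: lhs=a1 != rhs=0
  e.g. a=a1, b=a2, c=a4: lhs=a1 != rhs=0
Total violating triples: 210


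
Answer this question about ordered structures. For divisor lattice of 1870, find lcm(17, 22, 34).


In a divisor lattice, join = lcm (least common multiple).
Compute lcm iteratively: start with first element, then lcm(current, next).
Elements: [17, 22, 34]
lcm(17,22) = 374
lcm(374,34) = 374
Final lcm = 374


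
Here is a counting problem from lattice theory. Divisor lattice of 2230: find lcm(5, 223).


In a divisor lattice, join = lcm (least common multiple).
gcd(5,223) = 1
lcm(5,223) = 5*223/gcd = 1115/1 = 1115


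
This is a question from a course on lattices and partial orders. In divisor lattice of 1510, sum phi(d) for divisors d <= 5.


Divisors of 1510 up to 5: [1, 2, 5]
phi values: [1, 1, 4]
Sum = 6


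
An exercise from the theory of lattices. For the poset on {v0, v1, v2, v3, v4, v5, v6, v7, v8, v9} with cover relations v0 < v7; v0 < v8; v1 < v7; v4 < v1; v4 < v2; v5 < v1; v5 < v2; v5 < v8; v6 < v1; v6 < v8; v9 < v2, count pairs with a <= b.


The order relation is {(a,b) : a <= b}, reflexive so it includes (a,a).
Examples: (v0,v0), (v0,v7), (v0,v8), (v1,v1), (v1,v7), ...
Total ordered pairs: 24


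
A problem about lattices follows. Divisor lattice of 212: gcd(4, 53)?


Meet=gcd.
gcd(4,53)=1


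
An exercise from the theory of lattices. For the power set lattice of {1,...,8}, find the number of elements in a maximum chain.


A chain is a totally ordered subset; we count the number of elements in a maximum chain.
Compute, for each element x, the size of the longest chain ending at x:
  {}: 1
  {1}: 2
  {2}: 2
  {3}: 2
  {4}: 2
  {5}: 2
  ...
A maximum chain: {} < {1} < {1,2} < {1,2,3} < {1,2,3,4} < {1,2,3,4,5} < {1,2,3,4,5,6} < {1,2,3,4,5,6,7} < {1,2,3,4,5,6,7,8}
Number of elements in the longest chain: 9


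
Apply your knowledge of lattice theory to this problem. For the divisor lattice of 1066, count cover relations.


A cover relation a -< b holds when a < b with no c strictly between.
Cover relations:
  1 -< 2
  1 -< 13
  1 -< 41
  2 -< 26
  2 -< 82
  13 -< 26
  13 -< 533
  26 -< 1066
  ...4 more
Total: 12


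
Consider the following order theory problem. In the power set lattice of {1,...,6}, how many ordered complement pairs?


Complement pair (a,b): a meet b = bottom, a join b = top.
Here: A intersect B = {} and A union B = {1,...,6}.
Pairs found: ({},{1,2,3,4,5,6}), ({1},{2,3,4,5,6}), ({2},{1,3,4,5,6}), ({3},{1,2,4,5,6}), ... (60 more)
Total ordered pairs: 64


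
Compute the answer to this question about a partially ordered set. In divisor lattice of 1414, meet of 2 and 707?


In a divisor lattice, meet = gcd (greatest common divisor).
By Euclidean algorithm or factoring: gcd(2,707) = 1


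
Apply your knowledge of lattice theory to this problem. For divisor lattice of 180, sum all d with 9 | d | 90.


Interval [9,90] in divisors of 180: [9, 18, 45, 90]
Sum = 162


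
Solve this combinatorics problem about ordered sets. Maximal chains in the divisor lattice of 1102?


A maximal chain goes from the minimum element to a maximal element via cover relations.
Counting all min-to-max paths in the cover graph.
Total maximal chains: 6


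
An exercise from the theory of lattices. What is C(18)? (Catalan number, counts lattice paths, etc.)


C(n) = C(2n, n) / (n+1).
C(36, 18) = 9075135300
C(18) = 9075135300 / 19 = 477638700


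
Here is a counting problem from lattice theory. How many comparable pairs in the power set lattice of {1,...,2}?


A comparable pair {a,b} has a < b or b < a in the order.
Count unordered pairs where one element is strictly below the other.
Examples: {{},{1}}, {{},{2}}, {{},{1,2}}, {{1},{1,2}}, ...
Total comparable pairs: 5


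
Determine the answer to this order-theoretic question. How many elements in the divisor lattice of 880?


Divisors of 880: [1, 2, 4, 5, 8, 10, 11, 16, 20, 22, 40, 44, 55, 80, 88, 110, 176, 220, 440, 880]
Count: 20


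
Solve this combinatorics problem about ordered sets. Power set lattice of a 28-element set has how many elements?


Power set = 2^n.
2^28 = 268435456


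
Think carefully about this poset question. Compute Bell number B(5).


B(n) = number of set partitions of an n-element set.
B(n) satisfies the recurrence: B(n+1) = sum_k C(n,k)*B(k).
B(5) = 52


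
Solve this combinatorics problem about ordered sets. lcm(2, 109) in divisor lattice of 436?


Join=lcm.
gcd(2,109)=1
lcm=218


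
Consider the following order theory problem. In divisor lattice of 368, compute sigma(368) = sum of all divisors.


sigma(n) = sum of divisors.
Divisors of 368: [1, 2, 4, 8, 16, 23, 46, 92, 184, 368]
Sum = 744


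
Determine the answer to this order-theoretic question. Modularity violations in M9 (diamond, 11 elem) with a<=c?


Modular law: if a <= c then a v (b ^ c) = (a v b) ^ c.
Check all triples (a,b,c) with a <= c among 11 elements.
This lattice is modular (diamonds M_m and their chain-products are modular).
Total violating triples: 0


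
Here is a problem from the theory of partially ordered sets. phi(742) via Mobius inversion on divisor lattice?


phi(n) = n * prod_{p|n} (1 - 1/p).
Prime divisors of 742: [2, 7, 53]
phi(742) = 742 * (1 - 1/2) * (1 - 1/7) * (1 - 1/53)
phi(742) = 312


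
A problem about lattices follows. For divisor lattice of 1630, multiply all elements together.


Divisors of 1630: [1, 2, 5, 10, 163, 326, 815, 1630]
Product = n^(d(n)/2) = 1630^(8/2)
Product = 7059117610000


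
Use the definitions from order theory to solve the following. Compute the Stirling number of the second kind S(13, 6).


S(n,k) = k*S(n-1,k) + S(n-1,k-1).
S(12,6) = 1323652, S(12,5) = 1379400
S(13,6) = 6*1323652 + 1379400 = 7941912 + 1379400
S(13,6) = 9321312


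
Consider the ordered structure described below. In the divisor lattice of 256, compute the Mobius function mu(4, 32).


In a divisor lattice, mu(a,b) = mu(b/a) where mu is the classical Mobius function.
b/a = 32/4 = 8
Prime factorization of 8: primes [2]
8 is not squarefree, so mu(8) = 0


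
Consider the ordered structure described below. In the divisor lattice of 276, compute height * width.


Height = length of longest chain minus 1; width = size of largest antichain.
A maximum chain: 1 | 23 | 69 | 138 | 276  (height 4).
A maximum antichain: {4, 6, 46, 69}  (width 4).
Product = 4 * 4 = 16


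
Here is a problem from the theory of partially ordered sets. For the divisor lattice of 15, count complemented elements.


An element a is complemented if some b has a meet b = bottom, a join b = top.
a is complemented iff gcd(a, n/a)=1, i.e. a is a unitary divisor of 15.
Complemented elements: 1, 3, 5, 15
Count: 4


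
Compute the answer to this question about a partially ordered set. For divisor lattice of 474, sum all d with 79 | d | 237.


Interval [79,237] in divisors of 474: [79, 237]
Sum = 316


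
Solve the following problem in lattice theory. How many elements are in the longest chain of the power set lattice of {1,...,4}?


A chain is a totally ordered subset; we count the number of elements in a maximum chain.
Compute, for each element x, the size of the longest chain ending at x:
  {}: 1
  {1}: 2
  {2}: 2
  {3}: 2
  {4}: 2
  {1,2}: 3
  ...
A maximum chain: {} < {1} < {1,2} < {1,2,3} < {1,2,3,4}
Number of elements in the longest chain: 5


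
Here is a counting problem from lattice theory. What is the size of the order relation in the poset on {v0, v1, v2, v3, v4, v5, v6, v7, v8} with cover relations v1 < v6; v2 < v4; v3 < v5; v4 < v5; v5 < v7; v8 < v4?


The order relation is {(a,b) : a <= b}, reflexive so it includes (a,a).
Examples: (v0,v0), (v1,v1), (v1,v6), (v2,v2), (v2,v4), ...
Total ordered pairs: 21


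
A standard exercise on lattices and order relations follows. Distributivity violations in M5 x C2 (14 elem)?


Distributive law: a ^ (b v c) = (a ^ b) v (a ^ c).
Check all 14^3 = 2744 ordered triples (a,b,c).
  e.g. a=(a1,0), b=(a2,0), c=(a3,0): lhs=(a1,0) != rhs=(0,0)
  e.g. a=(a1,0), b=(a2,0), c=(a3,1): lhs=(a1,0) != rhs=(0,0)
Total violating triples: 480


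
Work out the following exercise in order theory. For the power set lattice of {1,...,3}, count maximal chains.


A maximal chain goes from the minimum element to a maximal element via cover relations.
Counting all min-to-max paths in the cover graph.
Total maximal chains: 6


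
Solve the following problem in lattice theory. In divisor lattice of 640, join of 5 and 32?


In a divisor lattice, join = lcm (least common multiple).
gcd(5,32) = 1
lcm(5,32) = 5*32/gcd = 160/1 = 160


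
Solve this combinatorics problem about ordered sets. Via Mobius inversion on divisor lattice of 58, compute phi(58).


phi(n) = n * prod_{p|n} (1 - 1/p).
Prime divisors of 58: [2, 29]
phi(58) = 58 * (1 - 1/2) * (1 - 1/29)
phi(58) = 28


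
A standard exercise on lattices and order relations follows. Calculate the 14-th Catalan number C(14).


C(n) = C(2n, n) / (n+1).
C(28, 14) = 40116600
C(14) = 40116600 / 15 = 2674440


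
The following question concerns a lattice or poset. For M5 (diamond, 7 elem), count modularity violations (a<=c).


Modular law: if a <= c then a v (b ^ c) = (a v b) ^ c.
Check all triples (a,b,c) with a <= c among 7 elements.
This lattice is modular (diamonds M_m and their chain-products are modular).
Total violating triples: 0


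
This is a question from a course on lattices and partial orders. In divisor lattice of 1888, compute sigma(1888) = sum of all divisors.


sigma(n) = sum of divisors.
Divisors of 1888: [1, 2, 4, 8, 16, 32, 59, 118, 236, 472, 944, 1888]
Sum = 3780


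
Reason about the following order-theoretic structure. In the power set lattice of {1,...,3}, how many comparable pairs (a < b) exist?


A comparable pair {a,b} has a < b or b < a in the order.
Count unordered pairs where one element is strictly below the other.
Examples: {{},{1}}, {{},{2}}, {{},{3}}, {{},{1,2}}, ...
Total comparable pairs: 19


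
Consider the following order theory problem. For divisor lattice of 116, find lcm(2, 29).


In a divisor lattice, join = lcm (least common multiple).
Compute lcm iteratively: start with first element, then lcm(current, next).
Elements: [2, 29]
lcm(2,29) = 58
Final lcm = 58


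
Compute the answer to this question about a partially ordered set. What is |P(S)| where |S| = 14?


Power set = 2^n.
2^14 = 16384


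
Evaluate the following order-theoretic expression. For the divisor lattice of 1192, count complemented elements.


An element a is complemented if some b has a meet b = bottom, a join b = top.
a is complemented iff gcd(a, n/a)=1, i.e. a is a unitary divisor of 1192.
Complemented elements: 1, 8, 149, 1192
Count: 4


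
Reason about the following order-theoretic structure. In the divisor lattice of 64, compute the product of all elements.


Divisors of 64: [1, 2, 4, 8, 16, 32, 64]
Product = n^(d(n)/2) = 64^(7/2)
Product = 2097152


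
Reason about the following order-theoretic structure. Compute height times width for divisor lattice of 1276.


Height = length of longest chain minus 1; width = size of largest antichain.
A maximum chain: 1 | 29 | 319 | 638 | 1276  (height 4).
A maximum antichain: {4, 22, 58, 319}  (width 4).
Product = 4 * 4 = 16
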